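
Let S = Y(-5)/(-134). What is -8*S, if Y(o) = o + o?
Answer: -40/67 ≈ -0.59702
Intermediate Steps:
Y(o) = 2*o
S = 5/67 (S = (2*(-5))/(-134) = -10*(-1/134) = 5/67 ≈ 0.074627)
-8*S = -8*5/67 = -40/67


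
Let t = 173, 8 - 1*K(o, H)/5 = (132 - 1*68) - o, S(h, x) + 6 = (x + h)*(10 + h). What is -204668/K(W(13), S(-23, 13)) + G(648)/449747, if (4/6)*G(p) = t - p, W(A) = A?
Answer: 184097331617/193391210 ≈ 951.94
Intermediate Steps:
S(h, x) = -6 + (10 + h)*(h + x) (S(h, x) = -6 + (x + h)*(10 + h) = -6 + (h + x)*(10 + h) = -6 + (10 + h)*(h + x))
K(o, H) = -280 + 5*o (K(o, H) = 40 - 5*((132 - 1*68) - o) = 40 - 5*((132 - 68) - o) = 40 - 5*(64 - o) = 40 + (-320 + 5*o) = -280 + 5*o)
G(p) = 519/2 - 3*p/2 (G(p) = 3*(173 - p)/2 = 519/2 - 3*p/2)
-204668/K(W(13), S(-23, 13)) + G(648)/449747 = -204668/(-280 + 5*13) + (519/2 - 3/2*648)/449747 = -204668/(-280 + 65) + (519/2 - 972)*(1/449747) = -204668/(-215) - 1425/2*1/449747 = -204668*(-1/215) - 1425/899494 = 204668/215 - 1425/899494 = 184097331617/193391210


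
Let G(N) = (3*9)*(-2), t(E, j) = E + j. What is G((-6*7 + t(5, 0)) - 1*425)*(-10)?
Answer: 540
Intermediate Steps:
G(N) = -54 (G(N) = 27*(-2) = -54)
G((-6*7 + t(5, 0)) - 1*425)*(-10) = -54*(-10) = 540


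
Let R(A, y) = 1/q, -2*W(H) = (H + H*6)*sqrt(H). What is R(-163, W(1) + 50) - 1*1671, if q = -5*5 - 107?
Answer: -220573/132 ≈ -1671.0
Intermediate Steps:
q = -132 (q = -25 - 107 = -132)
W(H) = -7*H**(3/2)/2 (W(H) = -(H + H*6)*sqrt(H)/2 = -(H + 6*H)*sqrt(H)/2 = -7*H*sqrt(H)/2 = -7*H**(3/2)/2)
R(A, y) = -1/132 (R(A, y) = 1/(-132) = -1/132)
R(-163, W(1) + 50) - 1*1671 = -1/132 - 1*1671 = -1/132 - 1671 = -220573/132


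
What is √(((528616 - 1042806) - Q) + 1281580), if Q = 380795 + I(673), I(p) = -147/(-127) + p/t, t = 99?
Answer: √6790200798667/4191 ≈ 621.76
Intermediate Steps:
I(p) = 147/127 + p/99 (I(p) = -147/(-127) + p/99 = -147*(-1/127) + p*(1/99) = 147/127 + p/99)
Q = 4787835559/12573 (Q = 380795 + (147/127 + (1/99)*673) = 380795 + (147/127 + 673/99) = 380795 + 100024/12573 = 4787835559/12573 ≈ 3.8080e+5)
√(((528616 - 1042806) - Q) + 1281580) = √(((528616 - 1042806) - 1*4787835559/12573) + 1281580) = √((-514190 - 4787835559/12573) + 1281580) = √(-11252746429/12573 + 1281580) = √(4860558911/12573) = √6790200798667/4191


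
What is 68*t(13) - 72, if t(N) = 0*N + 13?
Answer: 812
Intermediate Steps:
t(N) = 13 (t(N) = 0 + 13 = 13)
68*t(13) - 72 = 68*13 - 72 = 884 - 72 = 812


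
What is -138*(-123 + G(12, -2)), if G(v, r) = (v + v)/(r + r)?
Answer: 17802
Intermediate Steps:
G(v, r) = v/r (G(v, r) = (2*v)/((2*r)) = (2*v)*(1/(2*r)) = v/r)
-138*(-123 + G(12, -2)) = -138*(-123 + 12/(-2)) = -138*(-123 + 12*(-½)) = -138*(-123 - 6) = -138*(-129) = 17802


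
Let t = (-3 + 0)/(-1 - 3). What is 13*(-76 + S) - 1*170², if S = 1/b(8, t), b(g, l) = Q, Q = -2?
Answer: -59789/2 ≈ -29895.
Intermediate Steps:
t = ¾ (t = -3/(-4) = -3*(-¼) = ¾ ≈ 0.75000)
b(g, l) = -2
S = -½ (S = 1/(-2) = -½ ≈ -0.50000)
13*(-76 + S) - 1*170² = 13*(-76 - ½) - 1*170² = 13*(-153/2) - 1*28900 = -1989/2 - 28900 = -59789/2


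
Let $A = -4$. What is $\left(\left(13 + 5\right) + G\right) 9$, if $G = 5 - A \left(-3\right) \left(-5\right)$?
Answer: $747$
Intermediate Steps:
$G = 65$ ($G = 5 - \left(-4\right) \left(-3\right) \left(-5\right) = 5 - 12 \left(-5\right) = 5 - -60 = 5 + 60 = 65$)
$\left(\left(13 + 5\right) + G\right) 9 = \left(\left(13 + 5\right) + 65\right) 9 = \left(18 + 65\right) 9 = 83 \cdot 9 = 747$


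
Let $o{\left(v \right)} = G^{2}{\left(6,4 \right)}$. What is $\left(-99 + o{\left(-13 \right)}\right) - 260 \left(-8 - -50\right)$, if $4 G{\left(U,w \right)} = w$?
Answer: $-11018$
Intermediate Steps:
$G{\left(U,w \right)} = \frac{w}{4}$
$o{\left(v \right)} = 1$ ($o{\left(v \right)} = \left(\frac{1}{4} \cdot 4\right)^{2} = 1^{2} = 1$)
$\left(-99 + o{\left(-13 \right)}\right) - 260 \left(-8 - -50\right) = \left(-99 + 1\right) - 260 \left(-8 - -50\right) = -98 - 260 \left(-8 + 50\right) = -98 - 10920 = -11018$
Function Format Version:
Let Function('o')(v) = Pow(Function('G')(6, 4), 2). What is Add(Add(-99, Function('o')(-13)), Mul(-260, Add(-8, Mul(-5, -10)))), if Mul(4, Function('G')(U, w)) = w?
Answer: -11018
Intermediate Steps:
Function('G')(U, w) = Mul(Rational(1, 4), w)
Function('o')(v) = 1 (Function('o')(v) = Pow(Mul(Rational(1, 4), 4), 2) = Pow(1, 2) = 1)
Add(Add(-99, Function('o')(-13)), Mul(-260, Add(-8, Mul(-5, -10)))) = Add(Add(-99, 1), Mul(-260, Add(-8, Mul(-5, -10)))) = Add(-98, Mul(-260, Add(-8, 50))) = Add(-98, Mul(-260, 42)) = Add(-98, -10920) = -11018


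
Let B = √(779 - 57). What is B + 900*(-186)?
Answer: -167400 + 19*√2 ≈ -1.6737e+5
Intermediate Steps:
B = 19*√2 (B = √722 = 19*√2 ≈ 26.870)
B + 900*(-186) = 19*√2 + 900*(-186) = 19*√2 - 167400 = -167400 + 19*√2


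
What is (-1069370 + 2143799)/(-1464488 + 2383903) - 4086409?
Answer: -3757104656306/919415 ≈ -4.0864e+6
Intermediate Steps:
(-1069370 + 2143799)/(-1464488 + 2383903) - 4086409 = 1074429/919415 - 4086409 = -3757104656306/919415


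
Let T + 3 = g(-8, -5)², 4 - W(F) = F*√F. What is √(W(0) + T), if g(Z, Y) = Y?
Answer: √26 ≈ 5.0990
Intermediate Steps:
W(F) = 4 - F^(3/2) (W(F) = 4 - F*√F = 4 - F^(3/2))
T = 22 (T = -3 + (-5)² = -3 + 25 = 22)
√(W(0) + T) = √((4 - 0^(3/2)) + 22) = √((4 - 1*0) + 22) = √((4 + 0) + 22) = √(4 + 22) = √26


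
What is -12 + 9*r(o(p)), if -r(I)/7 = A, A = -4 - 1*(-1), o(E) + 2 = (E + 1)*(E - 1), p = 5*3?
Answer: 177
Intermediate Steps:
p = 15
o(E) = -2 + (1 + E)*(-1 + E) (o(E) = -2 + (E + 1)*(E - 1) = -2 + (1 + E)*(-1 + E))
A = -3 (A = -4 + 1 = -3)
r(I) = 21 (r(I) = -7*(-3) = 21)
-12 + 9*r(o(p)) = -12 + 9*21 = -12 + 189 = 177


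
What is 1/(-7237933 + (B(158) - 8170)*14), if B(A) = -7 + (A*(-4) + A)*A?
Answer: -1/8400899 ≈ -1.1903e-7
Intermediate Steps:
B(A) = -7 - 3*A**2 (B(A) = -7 + (-4*A + A)*A = -7 + (-3*A)*A = -7 - 3*A**2)
1/(-7237933 + (B(158) - 8170)*14) = 1/(-7237933 + ((-7 - 3*158**2) - 8170)*14) = 1/(-7237933 + ((-7 - 3*24964) - 8170)*14) = 1/(-7237933 + ((-7 - 74892) - 8170)*14) = 1/(-7237933 + (-74899 - 8170)*14) = 1/(-7237933 - 83069*14) = 1/(-7237933 - 1162966) = 1/(-8400899) = -1/8400899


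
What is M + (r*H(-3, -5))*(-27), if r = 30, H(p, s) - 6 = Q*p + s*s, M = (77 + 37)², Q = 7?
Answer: 4896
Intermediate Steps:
M = 12996 (M = 114² = 12996)
H(p, s) = 6 + s² + 7*p (H(p, s) = 6 + (7*p + s*s) = 6 + (7*p + s²) = 6 + (s² + 7*p) = 6 + s² + 7*p)
M + (r*H(-3, -5))*(-27) = 12996 + (30*(6 + (-5)² + 7*(-3)))*(-27) = 12996 + (30*(6 + 25 - 21))*(-27) = 12996 + (30*10)*(-27) = 12996 + 300*(-27) = 12996 - 8100 = 4896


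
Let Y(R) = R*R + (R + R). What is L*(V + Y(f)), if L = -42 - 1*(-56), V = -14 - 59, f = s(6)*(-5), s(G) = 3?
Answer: 1708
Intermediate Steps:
f = -15 (f = 3*(-5) = -15)
Y(R) = R**2 + 2*R
V = -73
L = 14 (L = -42 + 56 = 14)
L*(V + Y(f)) = 14*(-73 - 15*(2 - 15)) = 14*(-73 - 15*(-13)) = 14*(-73 + 195) = 14*122 = 1708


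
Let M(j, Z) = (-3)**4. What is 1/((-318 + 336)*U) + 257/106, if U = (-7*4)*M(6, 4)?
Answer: 5245831/2163672 ≈ 2.4245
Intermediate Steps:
M(j, Z) = 81
U = -2268 (U = -7*4*81 = -28*81 = -2268)
1/((-318 + 336)*U) + 257/106 = 1/((-318 + 336)*(-2268)) + 257/106 = -1/2268/18 + 257*(1/106) = (1/18)*(-1/2268) + 257/106 = -1/40824 + 257/106 = 5245831/2163672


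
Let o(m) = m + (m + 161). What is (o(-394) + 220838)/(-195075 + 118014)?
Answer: -220211/77061 ≈ -2.8576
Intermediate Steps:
o(m) = 161 + 2*m (o(m) = m + (161 + m) = 161 + 2*m)
(o(-394) + 220838)/(-195075 + 118014) = ((161 + 2*(-394)) + 220838)/(-195075 + 118014) = ((161 - 788) + 220838)/(-77061) = (-627 + 220838)*(-1/77061) = 220211*(-1/77061) = -220211/77061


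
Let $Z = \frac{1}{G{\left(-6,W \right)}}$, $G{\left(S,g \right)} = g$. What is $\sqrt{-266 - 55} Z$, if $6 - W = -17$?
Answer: $\frac{i \sqrt{321}}{23} \approx 0.77898 i$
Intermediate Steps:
$W = 23$ ($W = 6 - -17 = 6 + 17 = 23$)
$Z = \frac{1}{23} \approx 0.043478$
$\sqrt{-266 - 55} Z = \sqrt{-266 - 55} \cdot \frac{1}{23} = \sqrt{-321} \cdot \frac{1}{23} = i \sqrt{321} \cdot \frac{1}{23} = \frac{i \sqrt{321}}{23}$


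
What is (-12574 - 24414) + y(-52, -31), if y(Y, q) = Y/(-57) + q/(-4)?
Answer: -8431289/228 ≈ -36979.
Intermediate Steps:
y(Y, q) = -q/4 - Y/57 (y(Y, q) = Y*(-1/57) + q*(-¼) = -Y/57 - q/4 = -q/4 - Y/57)
(-12574 - 24414) + y(-52, -31) = (-12574 - 24414) + (-¼*(-31) - 1/57*(-52)) = -36988 + (31/4 + 52/57) = -36988 + 1975/228 = -8431289/228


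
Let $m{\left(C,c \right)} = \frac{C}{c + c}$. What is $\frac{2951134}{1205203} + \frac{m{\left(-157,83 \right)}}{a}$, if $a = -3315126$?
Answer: $\frac{1624041443995615}{663236366895948} \approx 2.4487$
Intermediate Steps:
$m{\left(C,c \right)} = \frac{C}{2 c}$
$\frac{2951134}{1205203} + \frac{m{\left(-157,83 \right)}}{a} = \frac{2951134}{1205203} + \frac{\frac{1}{2} \left(-157\right) \frac{1}{83}}{-3315126} = 2951134 \cdot \frac{1}{1205203} + \frac{1}{2} \left(-157\right) \frac{1}{83} \left(- \frac{1}{3315126}\right) = \frac{2951134}{1205203} - - \frac{157}{550310916} = \frac{2951134}{1205203} + \frac{157}{550310916} = \frac{1624041443995615}{663236366895948}$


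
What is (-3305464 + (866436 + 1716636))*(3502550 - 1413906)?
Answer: -1508819716448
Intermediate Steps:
(-3305464 + (866436 + 1716636))*(3502550 - 1413906) = (-3305464 + 2583072)*2088644 = -722392*2088644 = -1508819716448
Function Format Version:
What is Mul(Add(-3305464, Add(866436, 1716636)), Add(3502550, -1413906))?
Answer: -1508819716448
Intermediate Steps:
Mul(Add(-3305464, Add(866436, 1716636)), Add(3502550, -1413906)) = Mul(Add(-3305464, 2583072), 2088644) = Mul(-722392, 2088644) = -1508819716448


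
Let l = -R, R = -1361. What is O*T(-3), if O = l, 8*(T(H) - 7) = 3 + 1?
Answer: 20415/2 ≈ 10208.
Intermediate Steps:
T(H) = 15/2 (T(H) = 7 + (3 + 1)/8 = 7 + (1/8)*4 = 7 + 1/2 = 15/2)
l = 1361 (l = -1*(-1361) = 1361)
O = 1361
O*T(-3) = 1361*(15/2) = 20415/2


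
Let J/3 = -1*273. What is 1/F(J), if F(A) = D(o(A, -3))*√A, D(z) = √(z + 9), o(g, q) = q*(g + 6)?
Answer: -I*√1547/55692 ≈ -0.00070624*I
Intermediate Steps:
o(g, q) = q*(6 + g)
D(z) = √(9 + z)
J = -819 (J = 3*(-1*273) = 3*(-273) = -819)
F(A) = √A*√(-9 - 3*A) (F(A) = √(9 - 3*(6 + A))*√A = √(9 + (-18 - 3*A))*√A = √(-9 - 3*A)*√A = √A*√(-9 - 3*A))
1/F(J) = 1/(√3*√(-819)*√(-3 - 1*(-819))) = 1/(√3*(3*I*√91)*√(-3 + 819)) = 1/(√3*(3*I*√91)*√816) = 1/(√3*(3*I*√91)*(4*√51)) = 1/(36*I*√1547) = -I*√1547/55692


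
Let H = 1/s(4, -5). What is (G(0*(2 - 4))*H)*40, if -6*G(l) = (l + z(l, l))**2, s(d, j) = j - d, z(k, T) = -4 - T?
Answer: 320/27 ≈ 11.852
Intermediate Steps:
G(l) = -8/3 (G(l) = -(l + (-4 - l))**2/6 = -1/6*(-4)**2 = -1/6*16 = -8/3)
H = -1/9 (H = 1/(-5 - 1*4) = 1/(-5 - 4) = 1/(-9) = -1/9 ≈ -0.11111)
(G(0*(2 - 4))*H)*40 = -8/3*(-1/9)*40 = (8/27)*40 = 320/27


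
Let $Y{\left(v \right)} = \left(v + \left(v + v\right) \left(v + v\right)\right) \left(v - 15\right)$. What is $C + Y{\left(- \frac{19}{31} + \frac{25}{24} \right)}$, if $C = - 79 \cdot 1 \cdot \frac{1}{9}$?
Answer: $- \frac{2650170671}{102957696} \approx -25.74$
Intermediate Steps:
$C = - \frac{79}{9}$ ($C = - 79 \cdot 1 \cdot \frac{1}{9} = \left(-79\right) \frac{1}{9} = - \frac{79}{9} \approx -8.7778$)
$Y{\left(v \right)} = \left(-15 + v\right) \left(v + 4 v^{2}\right)$ ($Y{\left(v \right)} = \left(v + 2 v 2 v\right) \left(-15 + v\right) = \left(v + 4 v^{2}\right) \left(-15 + v\right) = \left(-15 + v\right) \left(v + 4 v^{2}\right)$)
$C + Y{\left(- \frac{19}{31} + \frac{25}{24} \right)} = - \frac{79}{9} + \left(- \frac{19}{31} + \frac{25}{24}\right) \left(-15 - 59 \left(- \frac{19}{31} + \frac{25}{24}\right) + 4 \left(- \frac{19}{31} + \frac{25}{24}\right)^{2}\right) = - \frac{79}{9} + \frac{319 \left(-15 - \frac{18821}{744} + 4 \left(\frac{319}{744}\right)^{2}\right)}{744} = - \frac{79}{9} + \frac{319 \left(-15 - \frac{18821}{744} + 4 \cdot \frac{101761}{553536}\right)}{744} = - \frac{79}{9} + \frac{319 \left(-15 - \frac{18821}{744} + \frac{101761}{138384}\right)}{744} = - \frac{79}{9} + \frac{319}{744} \left(- \frac{5474705}{138384}\right) = - \frac{79}{9} - \frac{1746430895}{102957696} = - \frac{2650170671}{102957696}$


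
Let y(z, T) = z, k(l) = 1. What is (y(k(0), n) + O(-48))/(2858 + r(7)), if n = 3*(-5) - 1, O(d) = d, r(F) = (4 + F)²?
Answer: -47/2979 ≈ -0.015777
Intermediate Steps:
n = -16 (n = -15 - 1 = -16)
(y(k(0), n) + O(-48))/(2858 + r(7)) = (1 - 48)/(2858 + (4 + 7)²) = -47/(2858 + 11²) = -47/(2858 + 121) = -47/2979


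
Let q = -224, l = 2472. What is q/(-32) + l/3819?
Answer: 9735/1273 ≈ 7.6473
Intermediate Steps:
q/(-32) + l/3819 = -224/(-32) + 2472/3819 = -224*(-1/32) + 2472*(1/3819) = 7 + 824/1273 = 9735/1273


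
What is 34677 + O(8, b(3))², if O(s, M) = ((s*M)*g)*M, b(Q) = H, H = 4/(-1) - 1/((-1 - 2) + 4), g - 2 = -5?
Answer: 394677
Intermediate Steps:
g = -3 (g = 2 - 5 = -3)
H = -5 (H = 4*(-1) - 1/(-3 + 4) = -4 - 1/1 = -4 - 1*1 = -4 - 1 = -5)
b(Q) = -5
O(s, M) = -3*s*M² (O(s, M) = ((s*M)*(-3))*M = ((M*s)*(-3))*M = (-3*M*s)*M = -3*s*M²)
34677 + O(8, b(3))² = 34677 + (-3*8*(-5)²)² = 34677 + (-3*8*25)² = 34677 + (-600)² = 34677 + 360000 = 394677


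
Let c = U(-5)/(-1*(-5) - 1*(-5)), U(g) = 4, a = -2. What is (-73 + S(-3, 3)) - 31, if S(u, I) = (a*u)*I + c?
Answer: -428/5 ≈ -85.600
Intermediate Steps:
c = ⅖ (c = 4/(-1*(-5) - 1*(-5)) = 4/(5 + 5) = 4/10 = 4*(⅒) = ⅖ ≈ 0.40000)
S(u, I) = ⅖ - 2*I*u (S(u, I) = (-2*u)*I + ⅖ = -2*I*u + ⅖ = ⅖ - 2*I*u)
(-73 + S(-3, 3)) - 31 = (-73 + (⅖ - 2*3*(-3))) - 31 = (-73 + (⅖ + 18)) - 31 = (-73 + 92/5) - 31 = -273/5 - 31 = -428/5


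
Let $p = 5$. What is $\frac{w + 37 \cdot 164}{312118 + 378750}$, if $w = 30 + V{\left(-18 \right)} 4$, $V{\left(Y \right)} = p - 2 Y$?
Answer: $\frac{3131}{345434} \approx 0.009064$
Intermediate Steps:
$V{\left(Y \right)} = 5 - 2 Y$
$w = 194$ ($w = 30 + \left(5 - -36\right) 4 = 30 + \left(5 + 36\right) 4 = 30 + 41 \cdot 4 = 30 + 164 = 194$)
$\frac{w + 37 \cdot 164}{312118 + 378750} = \frac{194 + 37 \cdot 164}{312118 + 378750} = \frac{194 + 6068}{690868} = 6262 \cdot \frac{1}{690868} = \frac{3131}{345434}$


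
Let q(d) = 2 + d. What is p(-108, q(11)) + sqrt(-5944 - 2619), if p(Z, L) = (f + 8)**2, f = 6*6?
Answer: 1936 + I*sqrt(8563) ≈ 1936.0 + 92.536*I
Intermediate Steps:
f = 36
p(Z, L) = 1936 (p(Z, L) = (36 + 8)**2 = 44**2 = 1936)
p(-108, q(11)) + sqrt(-5944 - 2619) = 1936 + sqrt(-5944 - 2619) = 1936 + sqrt(-8563) = 1936 + I*sqrt(8563)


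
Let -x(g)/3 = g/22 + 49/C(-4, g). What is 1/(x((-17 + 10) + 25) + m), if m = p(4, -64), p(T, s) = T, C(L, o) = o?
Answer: -66/437 ≈ -0.15103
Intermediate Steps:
x(g) = -147/g - 3*g/22 (x(g) = -3*(g/22 + 49/g) = -3*(49/g + g/22) = -147/g - 3*g/22)
m = 4
1/(x((-17 + 10) + 25) + m) = 1/((-147/((-17 + 10) + 25) - 3*((-17 + 10) + 25)/22) + 4) = 1/((-147/(-7 + 25) - 3*(-7 + 25)/22) + 4) = 1/((-147/18 - 3/22*18) + 4) = 1/((-147*1/18 - 27/11) + 4) = 1/((-49/6 - 27/11) + 4) = 1/(-701/66 + 4) = 1/(-437/66) = -66/437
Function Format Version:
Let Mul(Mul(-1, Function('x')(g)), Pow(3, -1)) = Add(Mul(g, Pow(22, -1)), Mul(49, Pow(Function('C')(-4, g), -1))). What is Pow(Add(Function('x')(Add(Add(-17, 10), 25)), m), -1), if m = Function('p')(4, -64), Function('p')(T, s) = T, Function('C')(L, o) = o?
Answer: Rational(-66, 437) ≈ -0.15103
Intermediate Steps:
Function('x')(g) = Add(Mul(-147, Pow(g, -1)), Mul(Rational(-3, 22), g)) (Function('x')(g) = Mul(-3, Add(Mul(g, Pow(22, -1)), Mul(49, Pow(g, -1)))) = Mul(-3, Add(Mul(g, Rational(1, 22)), Mul(49, Pow(g, -1)))) = Mul(-3, Add(Mul(Rational(1, 22), g), Mul(49, Pow(g, -1)))) = Mul(-3, Add(Mul(49, Pow(g, -1)), Mul(Rational(1, 22), g))) = Add(Mul(-147, Pow(g, -1)), Mul(Rational(-3, 22), g)))
m = 4
Pow(Add(Function('x')(Add(Add(-17, 10), 25)), m), -1) = Pow(Add(Add(Mul(-147, Pow(Add(Add(-17, 10), 25), -1)), Mul(Rational(-3, 22), Add(Add(-17, 10), 25))), 4), -1) = Pow(Add(Add(Mul(-147, Pow(Add(-7, 25), -1)), Mul(Rational(-3, 22), Add(-7, 25))), 4), -1) = Pow(Add(Add(Mul(-147, Pow(18, -1)), Mul(Rational(-3, 22), 18)), 4), -1) = Pow(Add(Add(Mul(-147, Rational(1, 18)), Rational(-27, 11)), 4), -1) = Pow(Add(Add(Rational(-49, 6), Rational(-27, 11)), 4), -1) = Pow(Add(Rational(-701, 66), 4), -1) = Pow(Rational(-437, 66), -1) = Rational(-66, 437)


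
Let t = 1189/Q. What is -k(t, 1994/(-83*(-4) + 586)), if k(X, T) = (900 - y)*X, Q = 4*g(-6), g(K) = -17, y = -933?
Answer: 2179437/68 ≈ 32051.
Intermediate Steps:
Q = -68 (Q = 4*(-17) = -68)
t = -1189/68 (t = 1189/(-68) = 1189*(-1/68) = -1189/68 ≈ -17.485)
k(X, T) = 1833*X (k(X, T) = (900 - 1*(-933))*X = (900 + 933)*X = 1833*X)
-k(t, 1994/(-83*(-4) + 586)) = -1833*(-1189)/68 = -1*(-2179437/68) = 2179437/68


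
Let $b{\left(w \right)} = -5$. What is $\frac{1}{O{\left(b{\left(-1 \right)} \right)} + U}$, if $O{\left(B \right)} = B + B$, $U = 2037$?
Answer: $\frac{1}{2027} \approx 0.00049334$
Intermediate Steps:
$O{\left(B \right)} = 2 B$
$\frac{1}{O{\left(b{\left(-1 \right)} \right)} + U} = \frac{1}{2 \left(-5\right) + 2037} = \frac{1}{-10 + 2037} = \frac{1}{2027}$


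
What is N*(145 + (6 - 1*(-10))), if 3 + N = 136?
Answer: 21413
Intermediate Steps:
N = 133 (N = -3 + 136 = 133)
N*(145 + (6 - 1*(-10))) = 133*(145 + (6 - 1*(-10))) = 133*(145 + (6 + 10)) = 133*(145 + 16) = 133*161 = 21413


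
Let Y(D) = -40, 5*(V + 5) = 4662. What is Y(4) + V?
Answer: 4437/5 ≈ 887.40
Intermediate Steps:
V = 4637/5 (V = -5 + (⅕)*4662 = -5 + 4662/5 = 4637/5 ≈ 927.40)
Y(4) + V = -40 + 4637/5 = 4437/5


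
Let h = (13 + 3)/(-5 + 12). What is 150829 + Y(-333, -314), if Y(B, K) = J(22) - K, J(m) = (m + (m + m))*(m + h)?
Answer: 1069221/7 ≈ 1.5275e+5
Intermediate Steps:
h = 16/7 ≈ 2.2857
J(m) = 3*m*(16/7 + m) (J(m) = (m + (m + m))*(m + 16/7) = (m + 2*m)*(16/7 + m) = (3*m)*(16/7 + m) = 3*m*(16/7 + m))
Y(B, K) = 11220/7 - K (Y(B, K) = (3/7)*22*(16 + 7*22) - K = (3/7)*22*(16 + 154) - K = (3/7)*22*170 - K = 11220/7 - K)
150829 + Y(-333, -314) = 150829 + (11220/7 - 1*(-314)) = 150829 + (11220/7 + 314) = 150829 + 13418/7 = 1069221/7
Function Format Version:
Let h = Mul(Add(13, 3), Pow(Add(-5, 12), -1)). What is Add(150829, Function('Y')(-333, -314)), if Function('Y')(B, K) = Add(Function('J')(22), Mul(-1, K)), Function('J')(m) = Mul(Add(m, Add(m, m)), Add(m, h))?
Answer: Rational(1069221, 7) ≈ 1.5275e+5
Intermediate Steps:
h = Rational(16, 7) (h = Mul(16, Pow(7, -1)) = Mul(16, Rational(1, 7)) = Rational(16, 7) ≈ 2.2857)
Function('J')(m) = Mul(3, m, Add(Rational(16, 7), m)) (Function('J')(m) = Mul(Add(m, Add(m, m)), Add(m, Rational(16, 7))) = Mul(Add(m, Mul(2, m)), Add(Rational(16, 7), m)) = Mul(Mul(3, m), Add(Rational(16, 7), m)) = Mul(3, m, Add(Rational(16, 7), m)))
Function('Y')(B, K) = Add(Rational(11220, 7), Mul(-1, K)) (Function('Y')(B, K) = Add(Mul(Rational(3, 7), 22, Add(16, Mul(7, 22))), Mul(-1, K)) = Add(Mul(Rational(3, 7), 22, Add(16, 154)), Mul(-1, K)) = Add(Mul(Rational(3, 7), 22, 170), Mul(-1, K)) = Add(Rational(11220, 7), Mul(-1, K)))
Add(150829, Function('Y')(-333, -314)) = Add(150829, Add(Rational(11220, 7), Mul(-1, -314))) = Add(150829, Add(Rational(11220, 7), 314)) = Add(150829, Rational(13418, 7)) = Rational(1069221, 7)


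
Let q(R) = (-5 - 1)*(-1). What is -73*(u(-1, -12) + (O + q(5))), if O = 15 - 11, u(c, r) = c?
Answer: -657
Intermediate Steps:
O = 4
q(R) = 6 (q(R) = -6*(-1) = 6)
-73*(u(-1, -12) + (O + q(5))) = -73*(-1 + (4 + 6)) = -73*(-1 + 10) = -73*9 = -657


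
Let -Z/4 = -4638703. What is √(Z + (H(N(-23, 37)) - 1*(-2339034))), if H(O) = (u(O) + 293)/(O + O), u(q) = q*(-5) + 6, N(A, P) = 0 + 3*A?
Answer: 2*√47011143/3 ≈ 4571.0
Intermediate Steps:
N(A, P) = 3*A
Z = 18554812 (Z = -4*(-4638703) = 18554812)
u(q) = 6 - 5*q (u(q) = -5*q + 6 = 6 - 5*q)
H(O) = (299 - 5*O)/(2*O) (H(O) = ((6 - 5*O) + 293)/(O + O) = (299 - 5*O)/((2*O)) = (299 - 5*O)*(1/(2*O)) = (299 - 5*O)/(2*O))
√(Z + (H(N(-23, 37)) - 1*(-2339034))) = √(18554812 + ((299 - 15*(-23))/(2*((3*(-23)))) - 1*(-2339034))) = √(18554812 + ((½)*(299 - 5*(-69))/(-69) + 2339034)) = √(18554812 + ((½)*(-1/69)*(299 + 345) + 2339034)) = √(18554812 + ((½)*(-1/69)*644 + 2339034)) = √(18554812 + (-14/3 + 2339034)) = √(18554812 + 7017088/3) = √(62681524/3) = 2*√47011143/3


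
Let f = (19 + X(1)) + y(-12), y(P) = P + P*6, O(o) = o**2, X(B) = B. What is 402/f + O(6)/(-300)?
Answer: -5121/800 ≈ -6.4013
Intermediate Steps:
y(P) = 7*P (y(P) = P + 6*P = 7*P)
f = -64 (f = (19 + 1) + 7*(-12) = 20 - 84 = -64)
402/f + O(6)/(-300) = 402/(-64) + 6**2/(-300) = 402*(-1/64) + 36*(-1/300) = -201/32 - 3/25 = -5121/800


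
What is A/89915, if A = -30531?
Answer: -30531/89915 ≈ -0.33955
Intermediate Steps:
A/89915 = -30531/89915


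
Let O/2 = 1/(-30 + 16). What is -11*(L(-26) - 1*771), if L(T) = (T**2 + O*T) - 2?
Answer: 7183/7 ≈ 1026.1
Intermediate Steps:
O = -1/7 (O = 2/(-30 + 16) = 2/(-14) = 2*(-1/14) = -1/7 ≈ -0.14286)
L(T) = -2 + T**2 - T/7 (L(T) = (T**2 - T/7) - 2 = -2 + T**2 - T/7)
-11*(L(-26) - 1*771) = -11*((-2 + (-26)**2 - 1/7*(-26)) - 1*771) = -11*((-2 + 676 + 26/7) - 771) = -11*(4744/7 - 771) = -11*(-653/7) = 7183/7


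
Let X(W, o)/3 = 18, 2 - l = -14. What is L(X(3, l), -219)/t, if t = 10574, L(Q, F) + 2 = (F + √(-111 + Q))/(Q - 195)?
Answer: -21/496978 - I*√57/1490934 ≈ -4.2255e-5 - 5.0638e-6*I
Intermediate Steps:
l = 16 (l = 2 - 1*(-14) = 2 + 14 = 16)
X(W, o) = 54 (X(W, o) = 3*18 = 54)
L(Q, F) = -2 + (F + √(-111 + Q))/(-195 + Q) (L(Q, F) = -2 + (F + √(-111 + Q))/(Q - 195) = -2 + (F + √(-111 + Q))/(-195 + Q))
L(X(3, l), -219)/t = ((390 - 219 + √(-111 + 54) - 2*54)/(-195 + 54))/10574 = ((390 - 219 + √(-57) - 108)/(-141))*(1/10574) = -(390 - 219 + I*√57 - 108)/141*(1/10574) = -(63 + I*√57)/141*(1/10574) = (-21/47 - I*√57/141)*(1/10574) = -21/496978 - I*√57/1490934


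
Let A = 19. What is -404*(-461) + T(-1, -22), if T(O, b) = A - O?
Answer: 186264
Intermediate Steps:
T(O, b) = 19 - O
-404*(-461) + T(-1, -22) = -404*(-461) + (19 - 1*(-1)) = 186244 + (19 + 1) = 186244 + 20 = 186264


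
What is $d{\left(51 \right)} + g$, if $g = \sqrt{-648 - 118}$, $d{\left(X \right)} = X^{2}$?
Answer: $2601 + i \sqrt{766} \approx 2601.0 + 27.677 i$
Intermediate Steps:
$g = i \sqrt{766}$ ($g = \sqrt{-766} = i \sqrt{766} \approx 27.677 i$)
$d{\left(51 \right)} + g = 51^{2} + i \sqrt{766} = 2601 + i \sqrt{766}$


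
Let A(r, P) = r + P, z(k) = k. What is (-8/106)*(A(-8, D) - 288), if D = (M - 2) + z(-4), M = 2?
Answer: 1200/53 ≈ 22.642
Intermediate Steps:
D = -4 (D = (2 - 2) - 4 = 0 - 4 = -4)
A(r, P) = P + r
(-8/106)*(A(-8, D) - 288) = (-8/106)*((-4 - 8) - 288) = (-8*1/106)*(-12 - 288) = -4/53*(-300) = 1200/53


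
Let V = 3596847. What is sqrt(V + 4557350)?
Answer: sqrt(8154197) ≈ 2855.6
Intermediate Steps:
sqrt(V + 4557350) = sqrt(3596847 + 4557350) = sqrt(8154197)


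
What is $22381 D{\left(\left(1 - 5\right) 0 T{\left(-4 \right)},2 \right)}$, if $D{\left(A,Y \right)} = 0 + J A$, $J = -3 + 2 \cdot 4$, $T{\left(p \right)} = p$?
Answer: $0$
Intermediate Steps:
$J = 5$ ($J = -3 + 8 = 5$)
$D{\left(A,Y \right)} = 5 A$ ($D{\left(A,Y \right)} = 0 + 5 A = 5 A$)
$22381 D{\left(\left(1 - 5\right) 0 T{\left(-4 \right)},2 \right)} = 22381 \cdot 5 \left(1 - 5\right) 0 \left(-4\right) = 22381 \cdot 5 \left(-4\right) 0 \left(-4\right) = 22381 \cdot 5 \cdot 0 \left(-4\right) = 22381 \cdot 5 \cdot 0 = 22381 \cdot 0 = 0$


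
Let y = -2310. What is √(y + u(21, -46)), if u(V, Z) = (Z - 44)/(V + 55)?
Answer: 5*I*√133494/38 ≈ 48.075*I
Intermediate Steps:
u(V, Z) = (-44 + Z)/(55 + V)
√(y + u(21, -46)) = √(-2310 + (-44 - 46)/(55 + 21)) = √(-2310 - 90/76) = √(-2310 + (1/76)*(-90)) = √(-2310 - 45/38) = √(-87825/38) = 5*I*√133494/38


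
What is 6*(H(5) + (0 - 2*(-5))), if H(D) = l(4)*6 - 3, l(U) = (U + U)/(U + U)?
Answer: 78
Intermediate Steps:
l(U) = 1 (l(U) = (2*U)/((2*U)) = (1/(2*U))*(2*U) = 1)
H(D) = 3 (H(D) = 1*6 - 3 = 6 - 3 = 3)
6*(H(5) + (0 - 2*(-5))) = 6*(3 + (0 - 2*(-5))) = 6*(3 + (0 + 10)) = 6*(3 + 10) = 6*13 = 78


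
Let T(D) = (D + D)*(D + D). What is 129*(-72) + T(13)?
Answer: -8612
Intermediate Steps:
T(D) = 4*D**2 (T(D) = (2*D)*(2*D) = 4*D**2)
129*(-72) + T(13) = 129*(-72) + 4*13**2 = -9288 + 4*169 = -9288 + 676 = -8612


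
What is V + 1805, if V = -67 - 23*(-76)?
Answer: 3486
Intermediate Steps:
V = 1681 (V = -67 + 1748 = 1681)
V + 1805 = 1681 + 1805 = 3486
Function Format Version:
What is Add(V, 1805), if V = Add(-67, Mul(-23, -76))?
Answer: 3486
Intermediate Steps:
V = 1681 (V = Add(-67, 1748) = 1681)
Add(V, 1805) = Add(1681, 1805) = 3486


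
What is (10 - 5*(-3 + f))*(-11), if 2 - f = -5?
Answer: 110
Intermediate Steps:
f = 7 (f = 2 - 1*(-5) = 2 + 5 = 7)
(10 - 5*(-3 + f))*(-11) = (10 - 5*(-3 + 7))*(-11) = (10 - 5*4)*(-11) = (10 - 20)*(-11) = -10*(-11) = 110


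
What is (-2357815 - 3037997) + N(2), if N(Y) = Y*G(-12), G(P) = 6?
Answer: -5395800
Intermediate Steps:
N(Y) = 6*Y (N(Y) = Y*6 = 6*Y)
(-2357815 - 3037997) + N(2) = (-2357815 - 3037997) + 6*2 = -5395812 + 12 = -5395800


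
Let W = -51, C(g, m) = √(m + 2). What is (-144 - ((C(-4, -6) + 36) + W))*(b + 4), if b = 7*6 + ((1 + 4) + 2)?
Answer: -6837 - 106*I ≈ -6837.0 - 106.0*I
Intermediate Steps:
C(g, m) = √(2 + m)
b = 49 (b = 42 + (5 + 2) = 42 + 7 = 49)
(-144 - ((C(-4, -6) + 36) + W))*(b + 4) = (-144 - ((√(2 - 6) + 36) - 51))*(49 + 4) = (-144 - ((√(-4) + 36) - 51))*53 = (-144 - ((2*I + 36) - 51))*53 = (-144 - ((36 + 2*I) - 51))*53 = (-144 - (-15 + 2*I))*53 = (-144 + (15 - 2*I))*53 = (-129 - 2*I)*53 = -6837 - 106*I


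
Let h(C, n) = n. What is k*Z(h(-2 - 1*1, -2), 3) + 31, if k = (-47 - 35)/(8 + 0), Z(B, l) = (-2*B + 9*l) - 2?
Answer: -1065/4 ≈ -266.25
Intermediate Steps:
Z(B, l) = -2 - 2*B + 9*l
k = -41/4 (k = -82/8 = -82*⅛ = -41/4 ≈ -10.250)
k*Z(h(-2 - 1*1, -2), 3) + 31 = -41*(-2 - 2*(-2) + 9*3)/4 + 31 = -41*(-2 + 4 + 27)/4 + 31 = -41/4*29 + 31 = -1189/4 + 31 = -1065/4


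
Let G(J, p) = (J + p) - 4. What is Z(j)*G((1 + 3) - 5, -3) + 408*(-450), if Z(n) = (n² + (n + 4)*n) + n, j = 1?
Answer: -183656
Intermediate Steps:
G(J, p) = -4 + J + p
Z(n) = n + n² + n*(4 + n) (Z(n) = (n² + (4 + n)*n) + n = (n² + n*(4 + n)) + n = n + n² + n*(4 + n))
Z(j)*G((1 + 3) - 5, -3) + 408*(-450) = (1*(5 + 2*1))*(-4 + ((1 + 3) - 5) - 3) + 408*(-450) = (1*(5 + 2))*(-4 + (4 - 5) - 3) - 183600 = (1*7)*(-4 - 1 - 3) - 183600 = 7*(-8) - 183600 = -56 - 183600 = -183656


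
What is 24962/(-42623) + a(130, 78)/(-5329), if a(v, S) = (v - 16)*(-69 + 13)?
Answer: 19868962/32448281 ≈ 0.61233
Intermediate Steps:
a(v, S) = 896 - 56*v (a(v, S) = (-16 + v)*(-56) = 896 - 56*v)
24962/(-42623) + a(130, 78)/(-5329) = 24962/(-42623) + (896 - 56*130)/(-5329) = 24962*(-1/42623) + (896 - 7280)*(-1/5329) = -3566/6089 - 6384*(-1/5329) = -3566/6089 + 6384/5329 = 19868962/32448281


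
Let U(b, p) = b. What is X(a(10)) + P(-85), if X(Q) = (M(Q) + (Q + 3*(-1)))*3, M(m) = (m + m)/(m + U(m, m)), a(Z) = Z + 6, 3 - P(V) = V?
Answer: 130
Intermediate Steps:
P(V) = 3 - V
a(Z) = 6 + Z
M(m) = 1 (M(m) = (m + m)/(m + m) = (2*m)/((2*m)) = (2*m)*(1/(2*m)) = 1)
X(Q) = -6 + 3*Q (X(Q) = (1 + (Q + 3*(-1)))*3 = (1 + (Q - 3))*3 = (1 + (-3 + Q))*3 = (-2 + Q)*3 = -6 + 3*Q)
X(a(10)) + P(-85) = (-6 + 3*(6 + 10)) + (3 - 1*(-85)) = (-6 + 3*16) + (3 + 85) = (-6 + 48) + 88 = 42 + 88 = 130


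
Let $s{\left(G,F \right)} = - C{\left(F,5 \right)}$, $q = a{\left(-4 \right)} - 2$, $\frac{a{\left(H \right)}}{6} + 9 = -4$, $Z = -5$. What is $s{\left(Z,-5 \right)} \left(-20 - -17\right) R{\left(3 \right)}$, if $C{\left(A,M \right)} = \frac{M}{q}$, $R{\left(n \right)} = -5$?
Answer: $\frac{15}{16} \approx 0.9375$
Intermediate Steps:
$a{\left(H \right)} = -78$ ($a{\left(H \right)} = -54 + 6 \left(-4\right) = -54 - 24 = -78$)
$q = -80$ ($q = -78 - 2 = -80$)
$C{\left(A,M \right)} = - \frac{M}{80}$ ($C{\left(A,M \right)} = \frac{M}{-80} = M \left(- \frac{1}{80}\right) = - \frac{M}{80}$)
$s{\left(G,F \right)} = \frac{1}{16}$ ($s{\left(G,F \right)} = - \frac{\left(-1\right) 5}{80} = \left(-1\right) \left(- \frac{1}{16}\right) = \frac{1}{16}$)
$s{\left(Z,-5 \right)} \left(-20 - -17\right) R{\left(3 \right)} = \frac{-20 - -17}{16} \left(-5\right) = \frac{-20 + 17}{16} \left(-5\right) = \frac{1}{16} \left(-3\right) \left(-5\right) = \left(- \frac{3}{16}\right) \left(-5\right) = \frac{15}{16}$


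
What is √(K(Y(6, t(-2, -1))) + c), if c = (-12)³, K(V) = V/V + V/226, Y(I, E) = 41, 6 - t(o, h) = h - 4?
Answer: I*√88198986/226 ≈ 41.555*I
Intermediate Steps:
t(o, h) = 10 - h (t(o, h) = 6 - (h - 4) = 6 - (-4 + h) = 6 + (4 - h) = 10 - h)
K(V) = 1 + V/226 (K(V) = 1 + V*(1/226) = 1 + V/226)
c = -1728
√(K(Y(6, t(-2, -1))) + c) = √((1 + (1/226)*41) - 1728) = √((1 + 41/226) - 1728) = √(267/226 - 1728) = √(-390261/226) = I*√88198986/226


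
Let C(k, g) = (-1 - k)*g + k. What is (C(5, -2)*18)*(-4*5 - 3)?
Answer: -7038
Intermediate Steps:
C(k, g) = k + g*(-1 - k) (C(k, g) = g*(-1 - k) + k = k + g*(-1 - k))
(C(5, -2)*18)*(-4*5 - 3) = ((5 - 1*(-2) - 1*(-2)*5)*18)*(-4*5 - 3) = ((5 + 2 + 10)*18)*(-20 - 3) = (17*18)*(-23) = 306*(-23) = -7038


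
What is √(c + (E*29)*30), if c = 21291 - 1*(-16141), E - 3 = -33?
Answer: 2*√2833 ≈ 106.45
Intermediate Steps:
E = -30 (E = 3 - 33 = -30)
c = 37432 (c = 21291 + 16141 = 37432)
√(c + (E*29)*30) = √(37432 - 30*29*30) = √(37432 - 870*30) = √(37432 - 26100) = √11332 = 2*√2833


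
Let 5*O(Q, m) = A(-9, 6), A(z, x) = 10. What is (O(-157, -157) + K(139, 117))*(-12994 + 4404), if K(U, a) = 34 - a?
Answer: 695790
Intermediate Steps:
O(Q, m) = 2 (O(Q, m) = (⅕)*10 = 2)
(O(-157, -157) + K(139, 117))*(-12994 + 4404) = (2 + (34 - 1*117))*(-12994 + 4404) = (2 + (34 - 117))*(-8590) = (2 - 83)*(-8590) = -81*(-8590) = 695790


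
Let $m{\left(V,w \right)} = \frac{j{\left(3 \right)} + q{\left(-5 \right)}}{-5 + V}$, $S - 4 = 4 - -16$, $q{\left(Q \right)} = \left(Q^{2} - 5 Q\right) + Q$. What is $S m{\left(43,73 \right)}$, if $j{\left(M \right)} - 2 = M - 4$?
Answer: $\frac{552}{19} \approx 29.053$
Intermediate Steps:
$q{\left(Q \right)} = Q^{2} - 4 Q$
$j{\left(M \right)} = -2 + M$ ($j{\left(M \right)} = 2 + \left(M - 4\right) = 2 + \left(-4 + M\right) = -2 + M$)
$S = 24$ ($S = 4 + \left(4 - -16\right) = 4 + \left(4 + 16\right) = 4 + 20 = 24$)
$m{\left(V,w \right)} = \frac{46}{-5 + V}$ ($m{\left(V,w \right)} = \frac{\left(-2 + 3\right) - 5 \left(-4 - 5\right)}{-5 + V} = \frac{1 - -45}{-5 + V} = \frac{1 + 45}{-5 + V} = \frac{46}{-5 + V}$)
$S m{\left(43,73 \right)} = 24 \frac{46}{-5 + 43} = 24 \cdot \frac{46}{38} = 24 \cdot 46 \cdot \frac{1}{38} = 24 \cdot \frac{23}{19} = \frac{552}{19}$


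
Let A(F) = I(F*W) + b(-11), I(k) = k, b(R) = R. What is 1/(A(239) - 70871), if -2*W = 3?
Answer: -2/142481 ≈ -1.4037e-5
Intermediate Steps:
W = -3/2 (W = -½*3 = -3/2 ≈ -1.5000)
A(F) = -11 - 3*F/2 (A(F) = F*(-3/2) - 11 = -3*F/2 - 11 = -11 - 3*F/2)
1/(A(239) - 70871) = 1/((-11 - 3/2*239) - 70871) = 1/((-11 - 717/2) - 70871) = 1/(-739/2 - 70871) = 1/(-142481/2) = -2/142481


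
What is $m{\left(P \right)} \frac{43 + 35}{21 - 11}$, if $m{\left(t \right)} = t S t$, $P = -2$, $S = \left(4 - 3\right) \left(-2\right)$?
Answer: $- \frac{312}{5} \approx -62.4$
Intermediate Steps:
$S = -2$ ($S = 1 \left(-2\right) = -2$)
$m{\left(t \right)} = - 2 t^{2}$ ($m{\left(t \right)} = t \left(-2\right) t = - 2 t t = - 2 t^{2}$)
$m{\left(P \right)} \frac{43 + 35}{21 - 11} = - 2 \left(-2\right)^{2} \frac{43 + 35}{21 - 11} = \left(-2\right) 4 \cdot \frac{78}{10} = - 8 \cdot 78 \cdot \frac{1}{10} = \left(-8\right) \frac{39}{5} = - \frac{312}{5}$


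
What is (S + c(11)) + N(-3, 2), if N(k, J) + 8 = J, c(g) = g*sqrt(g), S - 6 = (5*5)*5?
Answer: 125 + 11*sqrt(11) ≈ 161.48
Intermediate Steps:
S = 131 (S = 6 + (5*5)*5 = 6 + 25*5 = 6 + 125 = 131)
c(g) = g**(3/2)
N(k, J) = -8 + J
(S + c(11)) + N(-3, 2) = (131 + 11**(3/2)) + (-8 + 2) = (131 + 11*sqrt(11)) - 6 = 125 + 11*sqrt(11)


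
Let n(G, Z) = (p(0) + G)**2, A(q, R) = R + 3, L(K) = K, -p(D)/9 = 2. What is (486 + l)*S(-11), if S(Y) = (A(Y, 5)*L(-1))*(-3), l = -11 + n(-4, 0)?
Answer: 23016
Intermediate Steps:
p(D) = -18 (p(D) = -9*2 = -18)
A(q, R) = 3 + R
n(G, Z) = (-18 + G)**2
l = 473 (l = -11 + (-18 - 4)**2 = -11 + (-22)**2 = -11 + 484 = 473)
S(Y) = 24 (S(Y) = ((3 + 5)*(-1))*(-3) = (8*(-1))*(-3) = -8*(-3) = 24)
(486 + l)*S(-11) = (486 + 473)*24 = 959*24 = 23016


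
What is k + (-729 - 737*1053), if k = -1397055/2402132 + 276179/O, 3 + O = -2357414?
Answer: -4398831196964069323/5662826813044 ≈ -7.7679e+5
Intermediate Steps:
O = -2357417 (O = -3 - 2357414 = -2357417)
k = -3956859620563/5662826813044 (k = -1397055/2402132 + 276179/(-2357417) = -1397055*1/2402132 + 276179*(-1/2357417) = -1397055/2402132 - 276179/2357417 = -3956859620563/5662826813044 ≈ -0.69874)
k + (-729 - 737*1053) = -3956859620563/5662826813044 + (-729 - 737*1053) = -3956859620563/5662826813044 + (-729 - 776061) = -3956859620563/5662826813044 - 776790 = -4398831196964069323/5662826813044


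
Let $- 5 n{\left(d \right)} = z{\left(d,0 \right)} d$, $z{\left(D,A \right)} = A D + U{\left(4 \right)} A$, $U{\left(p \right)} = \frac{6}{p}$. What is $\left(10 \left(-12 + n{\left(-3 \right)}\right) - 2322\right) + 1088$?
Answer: $-1354$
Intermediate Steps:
$z{\left(D,A \right)} = \frac{3 A}{2} + A D$ ($z{\left(D,A \right)} = A D + \frac{6}{4} A = A D + 6 \cdot \frac{1}{4} A = A D + \frac{3 A}{2} = \frac{3 A}{2} + A D$)
$n{\left(d \right)} = 0$ ($n{\left(d \right)} = - \frac{\frac{1}{2} \cdot 0 \left(3 + 2 d\right) d}{5} = - \frac{0 d}{5} = \left(- \frac{1}{5}\right) 0 = 0$)
$\left(10 \left(-12 + n{\left(-3 \right)}\right) - 2322\right) + 1088 = \left(10 \left(-12 + 0\right) - 2322\right) + 1088 = \left(10 \left(-12\right) - 2322\right) + 1088 = \left(-120 - 2322\right) + 1088 = -2442 + 1088 = -1354$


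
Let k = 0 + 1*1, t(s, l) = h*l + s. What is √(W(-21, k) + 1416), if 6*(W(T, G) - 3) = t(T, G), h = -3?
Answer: √1415 ≈ 37.616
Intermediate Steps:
t(s, l) = s - 3*l (t(s, l) = -3*l + s = s - 3*l)
k = 1 (k = 0 + 1 = 1)
W(T, G) = 3 - G/2 + T/6 (W(T, G) = 3 + (T - 3*G)/6 = 3 + (-G/2 + T/6) = 3 - G/2 + T/6)
√(W(-21, k) + 1416) = √((3 - ½*1 + (⅙)*(-21)) + 1416) = √((3 - ½ - 7/2) + 1416) = √(-1 + 1416) = √1415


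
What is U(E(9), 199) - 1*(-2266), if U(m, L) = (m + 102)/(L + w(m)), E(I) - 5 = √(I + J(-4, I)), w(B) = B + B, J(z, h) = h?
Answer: 98840321/43609 - 15*√2/43609 ≈ 2266.5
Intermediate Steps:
w(B) = 2*B
E(I) = 5 + √2*√I (E(I) = 5 + √(I + I) = 5 + √(2*I) = 5 + √2*√I)
U(m, L) = (102 + m)/(L + 2*m) (U(m, L) = (m + 102)/(L + 2*m) = (102 + m)/(L + 2*m))
U(E(9), 199) - 1*(-2266) = (102 + (5 + √2*√9))/(199 + 2*(5 + √2*√9)) - 1*(-2266) = (102 + (5 + √2*3))/(199 + 2*(5 + √2*3)) + 2266 = (102 + (5 + 3*√2))/(199 + 2*(5 + 3*√2)) + 2266 = (107 + 3*√2)/(199 + (10 + 6*√2)) + 2266 = (107 + 3*√2)/(209 + 6*√2) + 2266 = 2266 + (107 + 3*√2)/(209 + 6*√2)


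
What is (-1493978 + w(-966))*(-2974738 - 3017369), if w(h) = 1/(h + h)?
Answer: 5765136966377393/644 ≈ 8.9521e+12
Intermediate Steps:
w(h) = 1/(2*h)
(-1493978 + w(-966))*(-2974738 - 3017369) = (-1493978 + (½)/(-966))*(-2974738 - 3017369) = (-1493978 + (½)*(-1/966))*(-5992107) = (-1493978 - 1/1932)*(-5992107) = -2886365497/1932*(-5992107) = 5765136966377393/644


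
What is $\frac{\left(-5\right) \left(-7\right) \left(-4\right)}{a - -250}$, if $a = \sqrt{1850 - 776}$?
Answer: $- \frac{17500}{30713} + \frac{70 \sqrt{1074}}{30713} \approx -0.4951$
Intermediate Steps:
$a = \sqrt{1074} \approx 32.772$
$\frac{\left(-5\right) \left(-7\right) \left(-4\right)}{a - -250} = \frac{\left(-5\right) \left(-7\right) \left(-4\right)}{\sqrt{1074} - -250} = \frac{35 \left(-4\right)}{\sqrt{1074} + 250} = - \frac{140}{250 + \sqrt{1074}}$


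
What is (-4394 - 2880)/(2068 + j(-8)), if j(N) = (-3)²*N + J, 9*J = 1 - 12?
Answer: -65466/17953 ≈ -3.6465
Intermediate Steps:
J = -11/9 (J = (1 - 12)/9 = (⅑)*(-11) = -11/9 ≈ -1.2222)
j(N) = -11/9 + 9*N (j(N) = (-3)²*N - 11/9 = 9*N - 11/9 = -11/9 + 9*N)
(-4394 - 2880)/(2068 + j(-8)) = (-4394 - 2880)/(2068 + (-11/9 + 9*(-8))) = -7274/(2068 + (-11/9 - 72)) = -7274/(2068 - 659/9) = -7274/17953/9 = -7274*9/17953 = -65466/17953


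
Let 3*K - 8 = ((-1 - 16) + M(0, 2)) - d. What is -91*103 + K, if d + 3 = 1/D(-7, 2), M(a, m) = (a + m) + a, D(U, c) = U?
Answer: -65620/7 ≈ -9374.3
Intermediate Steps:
M(a, m) = m + 2*a
d = -22/7 (d = -3 + 1/(-7) = -3 - 1/7 = -22/7 ≈ -3.1429)
K = -9/7 (K = 8/3 + (((-1 - 16) + (2 + 2*0)) - 1*(-22/7))/3 = 8/3 + ((-17 + (2 + 0)) + 22/7)/3 = 8/3 + ((-17 + 2) + 22/7)/3 = 8/3 + (-15 + 22/7)/3 = 8/3 + (1/3)*(-83/7) = 8/3 - 83/21 = -9/7 ≈ -1.2857)
-91*103 + K = -91*103 - 9/7 = -9373 - 9/7 = -65620/7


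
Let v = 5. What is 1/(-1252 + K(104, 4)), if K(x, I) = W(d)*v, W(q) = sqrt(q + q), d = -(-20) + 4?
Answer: -313/391576 - 5*sqrt(3)/391576 ≈ -0.00082145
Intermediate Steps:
d = 24 (d = -4*(-5) + 4 = 20 + 4 = 24)
W(q) = sqrt(2)*sqrt(q) (W(q) = sqrt(2*q) = sqrt(2)*sqrt(q))
K(x, I) = 20*sqrt(3) (K(x, I) = (sqrt(2)*sqrt(24))*5 = (sqrt(2)*(2*sqrt(6)))*5 = (4*sqrt(3))*5 = 20*sqrt(3))
1/(-1252 + K(104, 4)) = 1/(-1252 + 20*sqrt(3))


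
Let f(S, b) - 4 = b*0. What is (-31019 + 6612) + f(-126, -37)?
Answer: -24403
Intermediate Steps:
f(S, b) = 4 (f(S, b) = 4 + b*0 = 4 + 0 = 4)
(-31019 + 6612) + f(-126, -37) = (-31019 + 6612) + 4 = -24407 + 4 = -24403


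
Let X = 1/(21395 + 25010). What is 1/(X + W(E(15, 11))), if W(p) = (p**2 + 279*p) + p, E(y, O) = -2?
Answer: -46405/25801179 ≈ -0.0017986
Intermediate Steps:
X = 1/46405 ≈ 2.1549e-5
W(p) = p**2 + 280*p
1/(X + W(E(15, 11))) = 1/(1/46405 - 2*(280 - 2)) = 1/(1/46405 - 2*278) = 1/(1/46405 - 556) = 1/(-25801179/46405) = -46405/25801179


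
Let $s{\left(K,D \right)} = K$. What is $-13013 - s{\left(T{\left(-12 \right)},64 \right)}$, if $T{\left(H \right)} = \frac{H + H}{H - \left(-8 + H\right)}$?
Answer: $-13010$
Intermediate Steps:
$T{\left(H \right)} = \frac{H}{4}$ ($T{\left(H \right)} = \frac{2 H}{8} = 2 H \frac{1}{8} = \frac{H}{4}$)
$-13013 - s{\left(T{\left(-12 \right)},64 \right)} = -13013 - \frac{1}{4} \left(-12\right) = -13013 - -3 = -13013 + 3 = -13010$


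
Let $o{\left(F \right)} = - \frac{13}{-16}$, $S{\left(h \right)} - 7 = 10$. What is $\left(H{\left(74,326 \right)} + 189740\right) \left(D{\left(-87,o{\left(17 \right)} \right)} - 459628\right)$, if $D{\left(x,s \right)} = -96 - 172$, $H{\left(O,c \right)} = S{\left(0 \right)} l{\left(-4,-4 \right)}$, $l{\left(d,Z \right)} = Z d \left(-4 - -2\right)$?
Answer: $-87010483616$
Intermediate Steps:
$S{\left(h \right)} = 17$ ($S{\left(h \right)} = 7 + 10 = 17$)
$l{\left(d,Z \right)} = - 2 Z d$ ($l{\left(d,Z \right)} = Z d \left(-4 + 2\right) = Z d \left(-2\right) = - 2 Z d$)
$H{\left(O,c \right)} = -544$ ($H{\left(O,c \right)} = 17 \left(\left(-2\right) \left(-4\right) \left(-4\right)\right) = 17 \left(-32\right) = -544$)
$o{\left(F \right)} = \frac{13}{16}$ ($o{\left(F \right)} = \left(-13\right) \left(- \frac{1}{16}\right) = \frac{13}{16}$)
$D{\left(x,s \right)} = -268$
$\left(H{\left(74,326 \right)} + 189740\right) \left(D{\left(-87,o{\left(17 \right)} \right)} - 459628\right) = \left(-544 + 189740\right) \left(-268 - 459628\right) = 189196 \left(-459896\right) = -87010483616$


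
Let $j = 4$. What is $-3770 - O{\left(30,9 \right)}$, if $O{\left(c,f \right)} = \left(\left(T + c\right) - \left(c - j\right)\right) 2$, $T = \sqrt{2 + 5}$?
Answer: $-3778 - 2 \sqrt{7} \approx -3783.3$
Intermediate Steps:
$T = \sqrt{7} \approx 2.6458$
$O{\left(c,f \right)} = 8 + 2 \sqrt{7}$ ($O{\left(c,f \right)} = \left(\left(\sqrt{7} + c\right) - \left(-4 + c\right)\right) 2 = \left(\left(c + \sqrt{7}\right) - \left(-4 + c\right)\right) 2 = \left(4 + \sqrt{7}\right) 2 = 8 + 2 \sqrt{7}$)
$-3770 - O{\left(30,9 \right)} = -3770 - \left(8 + 2 \sqrt{7}\right) = -3778 - 2 \sqrt{7}$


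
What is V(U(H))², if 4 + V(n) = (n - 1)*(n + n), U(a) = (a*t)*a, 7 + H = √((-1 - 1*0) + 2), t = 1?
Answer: 6330256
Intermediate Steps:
H = -6 (H = -7 + √((-1 - 1*0) + 2) = -7 + √((-1 + 0) + 2) = -7 + √(-1 + 2) = -7 + √1 = -7 + 1 = -6)
U(a) = a² (U(a) = (a*1)*a = a*a = a²)
V(n) = -4 + 2*n*(-1 + n) (V(n) = -4 + (n - 1)*(n + n) = -4 + (-1 + n)*(2*n) = -4 + 2*n*(-1 + n))
V(U(H))² = (-4 - 2*(-6)² + 2*((-6)²)²)² = (-4 - 2*36 + 2*36²)² = (-4 - 72 + 2*1296)² = (-4 - 72 + 2592)² = 2516² = 6330256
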